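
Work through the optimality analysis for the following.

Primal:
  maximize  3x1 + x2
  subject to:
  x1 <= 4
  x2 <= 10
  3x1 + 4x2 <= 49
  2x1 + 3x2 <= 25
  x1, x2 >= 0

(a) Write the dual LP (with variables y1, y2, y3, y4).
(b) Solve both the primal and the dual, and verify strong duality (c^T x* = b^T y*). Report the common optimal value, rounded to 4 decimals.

The standard primal-dual pair for 'max c^T x s.t. A x <= b, x >= 0' is:
  Dual:  min b^T y  s.t.  A^T y >= c,  y >= 0.

So the dual LP is:
  minimize  4y1 + 10y2 + 49y3 + 25y4
  subject to:
    y1 + 3y3 + 2y4 >= 3
    y2 + 4y3 + 3y4 >= 1
    y1, y2, y3, y4 >= 0

Solving the primal: x* = (4, 5.6667).
  primal value c^T x* = 17.6667.
Solving the dual: y* = (2.3333, 0, 0, 0.3333).
  dual value b^T y* = 17.6667.
Strong duality: c^T x* = b^T y*. Confirmed.

17.6667


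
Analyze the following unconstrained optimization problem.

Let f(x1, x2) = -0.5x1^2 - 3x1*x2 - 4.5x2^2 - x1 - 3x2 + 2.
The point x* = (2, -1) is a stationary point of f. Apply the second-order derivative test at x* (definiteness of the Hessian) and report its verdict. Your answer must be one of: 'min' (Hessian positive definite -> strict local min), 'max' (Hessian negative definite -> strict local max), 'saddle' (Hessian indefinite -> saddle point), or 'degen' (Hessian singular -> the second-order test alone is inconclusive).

Compute the Hessian H = grad^2 f:
  H = [[-1, -3], [-3, -9]]
Verify stationarity: grad f(x*) = H x* + g = (0, 0).
Eigenvalues of H: -10, 0.
H has a zero eigenvalue (singular; negative semidefinite but not definite), so H is neither positive definite, negative definite, nor indefinite. The second-order test alone is inconclusive -> degen.
(Indeed, f is constant along the null direction of H through x*, so x* is not a strict local extremum.)

degen


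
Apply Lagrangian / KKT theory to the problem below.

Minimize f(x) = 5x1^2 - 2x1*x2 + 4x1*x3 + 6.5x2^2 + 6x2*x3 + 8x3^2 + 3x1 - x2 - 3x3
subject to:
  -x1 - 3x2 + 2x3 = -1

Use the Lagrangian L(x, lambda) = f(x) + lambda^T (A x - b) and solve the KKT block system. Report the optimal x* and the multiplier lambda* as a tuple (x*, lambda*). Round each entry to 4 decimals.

Form the Lagrangian:
  L(x, lambda) = (1/2) x^T Q x + c^T x + lambda^T (A x - b)
Stationarity (grad_x L = 0): Q x + c + A^T lambda = 0.
Primal feasibility: A x = b.

This gives the KKT block system:
  [ Q   A^T ] [ x     ]   [-c ]
  [ A    0  ] [ lambda ] = [ b ]

Solving the linear system:
  x*      = (-0.1041, 0.3355, -0.0488)
  lambda* = (1.0923)
  f(x*)   = 0.2954

x* = (-0.1041, 0.3355, -0.0488), lambda* = (1.0923)


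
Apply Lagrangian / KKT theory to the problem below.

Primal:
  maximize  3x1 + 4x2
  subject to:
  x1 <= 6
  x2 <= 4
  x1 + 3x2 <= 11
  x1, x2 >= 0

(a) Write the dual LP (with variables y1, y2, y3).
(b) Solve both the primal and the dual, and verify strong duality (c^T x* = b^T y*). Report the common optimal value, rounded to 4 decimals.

The standard primal-dual pair for 'max c^T x s.t. A x <= b, x >= 0' is:
  Dual:  min b^T y  s.t.  A^T y >= c,  y >= 0.

So the dual LP is:
  minimize  6y1 + 4y2 + 11y3
  subject to:
    y1 + y3 >= 3
    y2 + 3y3 >= 4
    y1, y2, y3 >= 0

Solving the primal: x* = (6, 1.6667).
  primal value c^T x* = 24.6667.
Solving the dual: y* = (1.6667, 0, 1.3333).
  dual value b^T y* = 24.6667.
Strong duality: c^T x* = b^T y*. Confirmed.

24.6667


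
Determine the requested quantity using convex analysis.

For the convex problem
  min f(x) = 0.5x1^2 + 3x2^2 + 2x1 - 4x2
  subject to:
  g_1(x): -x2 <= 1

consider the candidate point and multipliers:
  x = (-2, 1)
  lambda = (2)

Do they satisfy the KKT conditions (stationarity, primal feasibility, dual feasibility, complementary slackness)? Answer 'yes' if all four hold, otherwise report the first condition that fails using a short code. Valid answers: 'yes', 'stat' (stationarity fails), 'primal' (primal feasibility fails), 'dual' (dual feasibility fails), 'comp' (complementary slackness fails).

Gradient of f: grad f(x) = Q x + c = (0, 2)
Constraint values g_i(x) = a_i^T x - b_i:
  g_1((-2, 1)) = -2
Stationarity residual: grad f(x) + sum_i lambda_i a_i = (0, 0)
  -> stationarity OK
Primal feasibility (all g_i <= 0): OK
Dual feasibility (all lambda_i >= 0): OK
Complementary slackness (lambda_i * g_i(x) = 0 for all i): FAILS

Verdict: the first failing condition is complementary_slackness -> comp.

comp


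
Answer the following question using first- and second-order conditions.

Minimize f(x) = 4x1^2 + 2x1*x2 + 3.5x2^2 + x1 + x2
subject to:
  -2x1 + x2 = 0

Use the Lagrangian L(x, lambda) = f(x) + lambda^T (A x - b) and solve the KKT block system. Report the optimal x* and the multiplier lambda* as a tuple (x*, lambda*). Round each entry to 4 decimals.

Form the Lagrangian:
  L(x, lambda) = (1/2) x^T Q x + c^T x + lambda^T (A x - b)
Stationarity (grad_x L = 0): Q x + c + A^T lambda = 0.
Primal feasibility: A x = b.

This gives the KKT block system:
  [ Q   A^T ] [ x     ]   [-c ]
  [ A    0  ] [ lambda ] = [ b ]

Solving the linear system:
  x*      = (-0.0682, -0.1364)
  lambda* = (0.0909)
  f(x*)   = -0.1023

x* = (-0.0682, -0.1364), lambda* = (0.0909)


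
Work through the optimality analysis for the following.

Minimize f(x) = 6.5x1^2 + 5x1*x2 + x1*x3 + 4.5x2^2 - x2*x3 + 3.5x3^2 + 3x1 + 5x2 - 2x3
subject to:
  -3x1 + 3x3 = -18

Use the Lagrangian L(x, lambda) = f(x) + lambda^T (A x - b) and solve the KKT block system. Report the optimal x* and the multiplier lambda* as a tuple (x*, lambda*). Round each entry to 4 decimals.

Form the Lagrangian:
  L(x, lambda) = (1/2) x^T Q x + c^T x + lambda^T (A x - b)
Stationarity (grad_x L = 0): Q x + c + A^T lambda = 0.
Primal feasibility: A x = b.

This gives the KKT block system:
  [ Q   A^T ] [ x     ]   [-c ]
  [ A    0  ] [ lambda ] = [ b ]

Solving the linear system:
  x*      = (2.5659, -2.3626, -3.4341)
  lambda* = (7.0366)
  f(x*)   = 64.706

x* = (2.5659, -2.3626, -3.4341), lambda* = (7.0366)


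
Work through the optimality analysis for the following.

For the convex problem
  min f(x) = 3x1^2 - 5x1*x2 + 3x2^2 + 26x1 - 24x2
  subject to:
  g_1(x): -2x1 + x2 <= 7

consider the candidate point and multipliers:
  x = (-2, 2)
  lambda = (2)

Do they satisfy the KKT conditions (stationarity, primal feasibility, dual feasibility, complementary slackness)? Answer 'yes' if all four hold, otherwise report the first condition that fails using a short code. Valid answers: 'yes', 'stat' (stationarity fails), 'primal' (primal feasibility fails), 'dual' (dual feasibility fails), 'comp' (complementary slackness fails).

Gradient of f: grad f(x) = Q x + c = (4, -2)
Constraint values g_i(x) = a_i^T x - b_i:
  g_1((-2, 2)) = -1
Stationarity residual: grad f(x) + sum_i lambda_i a_i = (0, 0)
  -> stationarity OK
Primal feasibility (all g_i <= 0): OK
Dual feasibility (all lambda_i >= 0): OK
Complementary slackness (lambda_i * g_i(x) = 0 for all i): FAILS

Verdict: the first failing condition is complementary_slackness -> comp.

comp


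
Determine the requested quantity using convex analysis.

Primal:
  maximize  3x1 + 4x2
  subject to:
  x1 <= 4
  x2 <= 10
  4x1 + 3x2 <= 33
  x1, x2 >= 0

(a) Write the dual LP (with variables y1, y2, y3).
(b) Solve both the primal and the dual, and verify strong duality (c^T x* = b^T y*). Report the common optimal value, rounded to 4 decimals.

The standard primal-dual pair for 'max c^T x s.t. A x <= b, x >= 0' is:
  Dual:  min b^T y  s.t.  A^T y >= c,  y >= 0.

So the dual LP is:
  minimize  4y1 + 10y2 + 33y3
  subject to:
    y1 + 4y3 >= 3
    y2 + 3y3 >= 4
    y1, y2, y3 >= 0

Solving the primal: x* = (0.75, 10).
  primal value c^T x* = 42.25.
Solving the dual: y* = (0, 1.75, 0.75).
  dual value b^T y* = 42.25.
Strong duality: c^T x* = b^T y*. Confirmed.

42.25


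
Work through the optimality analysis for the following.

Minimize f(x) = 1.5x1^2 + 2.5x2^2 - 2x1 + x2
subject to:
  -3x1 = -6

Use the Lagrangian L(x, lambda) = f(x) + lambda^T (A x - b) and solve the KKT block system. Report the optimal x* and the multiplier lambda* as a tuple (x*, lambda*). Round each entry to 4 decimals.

Form the Lagrangian:
  L(x, lambda) = (1/2) x^T Q x + c^T x + lambda^T (A x - b)
Stationarity (grad_x L = 0): Q x + c + A^T lambda = 0.
Primal feasibility: A x = b.

This gives the KKT block system:
  [ Q   A^T ] [ x     ]   [-c ]
  [ A    0  ] [ lambda ] = [ b ]

Solving the linear system:
  x*      = (2, -0.2)
  lambda* = (1.3333)
  f(x*)   = 1.9

x* = (2, -0.2), lambda* = (1.3333)


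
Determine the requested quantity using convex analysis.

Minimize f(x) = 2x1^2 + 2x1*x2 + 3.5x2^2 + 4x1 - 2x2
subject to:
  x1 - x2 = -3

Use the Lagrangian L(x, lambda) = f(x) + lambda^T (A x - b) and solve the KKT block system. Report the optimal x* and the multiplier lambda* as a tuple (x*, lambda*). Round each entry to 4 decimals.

Form the Lagrangian:
  L(x, lambda) = (1/2) x^T Q x + c^T x + lambda^T (A x - b)
Stationarity (grad_x L = 0): Q x + c + A^T lambda = 0.
Primal feasibility: A x = b.

This gives the KKT block system:
  [ Q   A^T ] [ x     ]   [-c ]
  [ A    0  ] [ lambda ] = [ b ]

Solving the linear system:
  x*      = (-1.9333, 1.0667)
  lambda* = (1.6)
  f(x*)   = -2.5333

x* = (-1.9333, 1.0667), lambda* = (1.6)


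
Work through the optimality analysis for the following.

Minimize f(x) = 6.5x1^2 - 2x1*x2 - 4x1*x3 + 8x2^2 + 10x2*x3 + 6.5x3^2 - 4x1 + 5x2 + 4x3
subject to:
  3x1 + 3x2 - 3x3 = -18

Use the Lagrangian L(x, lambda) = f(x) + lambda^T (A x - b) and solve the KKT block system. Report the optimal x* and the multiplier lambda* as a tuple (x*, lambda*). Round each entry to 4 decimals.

Form the Lagrangian:
  L(x, lambda) = (1/2) x^T Q x + c^T x + lambda^T (A x - b)
Stationarity (grad_x L = 0): Q x + c + A^T lambda = 0.
Primal feasibility: A x = b.

This gives the KKT block system:
  [ Q   A^T ] [ x     ]   [-c ]
  [ A    0  ] [ lambda ] = [ b ]

Solving the linear system:
  x*      = (-0.2479, -2.914, 2.8381)
  lambda* = (4.249)
  f(x*)   = 37.1282

x* = (-0.2479, -2.914, 2.8381), lambda* = (4.249)


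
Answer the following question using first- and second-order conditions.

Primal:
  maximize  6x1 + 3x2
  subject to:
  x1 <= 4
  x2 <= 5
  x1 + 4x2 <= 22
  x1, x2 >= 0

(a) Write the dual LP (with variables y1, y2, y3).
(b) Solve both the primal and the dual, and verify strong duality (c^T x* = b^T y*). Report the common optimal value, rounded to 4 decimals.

The standard primal-dual pair for 'max c^T x s.t. A x <= b, x >= 0' is:
  Dual:  min b^T y  s.t.  A^T y >= c,  y >= 0.

So the dual LP is:
  minimize  4y1 + 5y2 + 22y3
  subject to:
    y1 + y3 >= 6
    y2 + 4y3 >= 3
    y1, y2, y3 >= 0

Solving the primal: x* = (4, 4.5).
  primal value c^T x* = 37.5.
Solving the dual: y* = (5.25, 0, 0.75).
  dual value b^T y* = 37.5.
Strong duality: c^T x* = b^T y*. Confirmed.

37.5


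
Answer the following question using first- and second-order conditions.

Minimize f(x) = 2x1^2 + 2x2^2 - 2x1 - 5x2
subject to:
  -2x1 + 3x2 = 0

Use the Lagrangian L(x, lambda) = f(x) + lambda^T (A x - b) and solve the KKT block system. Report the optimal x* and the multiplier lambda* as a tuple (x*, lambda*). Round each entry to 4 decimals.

Form the Lagrangian:
  L(x, lambda) = (1/2) x^T Q x + c^T x + lambda^T (A x - b)
Stationarity (grad_x L = 0): Q x + c + A^T lambda = 0.
Primal feasibility: A x = b.

This gives the KKT block system:
  [ Q   A^T ] [ x     ]   [-c ]
  [ A    0  ] [ lambda ] = [ b ]

Solving the linear system:
  x*      = (0.9231, 0.6154)
  lambda* = (0.8462)
  f(x*)   = -2.4615

x* = (0.9231, 0.6154), lambda* = (0.8462)


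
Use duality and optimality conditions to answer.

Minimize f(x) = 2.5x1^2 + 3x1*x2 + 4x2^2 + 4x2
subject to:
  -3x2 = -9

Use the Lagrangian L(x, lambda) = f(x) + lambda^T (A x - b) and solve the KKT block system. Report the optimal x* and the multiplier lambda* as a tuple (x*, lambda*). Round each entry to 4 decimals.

Form the Lagrangian:
  L(x, lambda) = (1/2) x^T Q x + c^T x + lambda^T (A x - b)
Stationarity (grad_x L = 0): Q x + c + A^T lambda = 0.
Primal feasibility: A x = b.

This gives the KKT block system:
  [ Q   A^T ] [ x     ]   [-c ]
  [ A    0  ] [ lambda ] = [ b ]

Solving the linear system:
  x*      = (-1.8, 3)
  lambda* = (7.5333)
  f(x*)   = 39.9

x* = (-1.8, 3), lambda* = (7.5333)


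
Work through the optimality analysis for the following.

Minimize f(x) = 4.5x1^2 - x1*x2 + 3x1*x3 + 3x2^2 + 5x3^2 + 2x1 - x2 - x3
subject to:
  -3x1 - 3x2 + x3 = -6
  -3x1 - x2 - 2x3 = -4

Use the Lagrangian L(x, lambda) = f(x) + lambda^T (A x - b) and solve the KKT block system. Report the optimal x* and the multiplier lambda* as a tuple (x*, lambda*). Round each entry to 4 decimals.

Form the Lagrangian:
  L(x, lambda) = (1/2) x^T Q x + c^T x + lambda^T (A x - b)
Stationarity (grad_x L = 0): Q x + c + A^T lambda = 0.
Primal feasibility: A x = b.

This gives the KKT block system:
  [ Q   A^T ] [ x     ]   [-c ]
  [ A    0  ] [ lambda ] = [ b ]

Solving the linear system:
  x*      = (0.8674, 1.1705, 0.1137)
  lambda* = (1.0818, 1.9104)
  f(x*)   = 7.2916

x* = (0.8674, 1.1705, 0.1137), lambda* = (1.0818, 1.9104)


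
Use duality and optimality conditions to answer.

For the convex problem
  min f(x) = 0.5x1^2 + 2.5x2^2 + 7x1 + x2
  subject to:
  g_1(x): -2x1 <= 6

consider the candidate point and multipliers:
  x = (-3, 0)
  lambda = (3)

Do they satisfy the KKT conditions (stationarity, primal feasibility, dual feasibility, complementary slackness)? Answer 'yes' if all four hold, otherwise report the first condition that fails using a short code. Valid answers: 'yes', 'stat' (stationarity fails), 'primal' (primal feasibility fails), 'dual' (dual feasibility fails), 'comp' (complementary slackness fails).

Gradient of f: grad f(x) = Q x + c = (4, 1)
Constraint values g_i(x) = a_i^T x - b_i:
  g_1((-3, 0)) = 0
Stationarity residual: grad f(x) + sum_i lambda_i a_i = (-2, 1)
  -> stationarity FAILS
Primal feasibility (all g_i <= 0): OK
Dual feasibility (all lambda_i >= 0): OK
Complementary slackness (lambda_i * g_i(x) = 0 for all i): OK

Verdict: the first failing condition is stationarity -> stat.

stat


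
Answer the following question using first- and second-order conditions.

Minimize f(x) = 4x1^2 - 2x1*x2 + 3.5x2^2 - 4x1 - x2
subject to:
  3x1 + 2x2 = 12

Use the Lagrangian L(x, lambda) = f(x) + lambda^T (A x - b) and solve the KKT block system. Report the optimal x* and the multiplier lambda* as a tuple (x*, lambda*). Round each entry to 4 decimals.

Form the Lagrangian:
  L(x, lambda) = (1/2) x^T Q x + c^T x + lambda^T (A x - b)
Stationarity (grad_x L = 0): Q x + c + A^T lambda = 0.
Primal feasibility: A x = b.

This gives the KKT block system:
  [ Q   A^T ] [ x     ]   [-c ]
  [ A    0  ] [ lambda ] = [ b ]

Solving the linear system:
  x*      = (2.605, 2.0924)
  lambda* = (-4.2185)
  f(x*)   = 19.0546

x* = (2.605, 2.0924), lambda* = (-4.2185)


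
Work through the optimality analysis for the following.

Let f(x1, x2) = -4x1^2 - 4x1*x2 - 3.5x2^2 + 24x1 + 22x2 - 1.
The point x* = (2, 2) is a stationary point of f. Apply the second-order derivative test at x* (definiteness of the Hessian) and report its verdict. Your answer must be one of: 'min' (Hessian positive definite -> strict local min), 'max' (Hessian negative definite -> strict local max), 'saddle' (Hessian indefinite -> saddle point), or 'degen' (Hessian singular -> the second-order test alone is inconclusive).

Compute the Hessian H = grad^2 f:
  H = [[-8, -4], [-4, -7]]
Verify stationarity: grad f(x*) = H x* + g = (0, 0).
Eigenvalues of H: -11.5311, -3.4689.
Both eigenvalues < 0, so H is negative definite -> x* is a strict local max.

max


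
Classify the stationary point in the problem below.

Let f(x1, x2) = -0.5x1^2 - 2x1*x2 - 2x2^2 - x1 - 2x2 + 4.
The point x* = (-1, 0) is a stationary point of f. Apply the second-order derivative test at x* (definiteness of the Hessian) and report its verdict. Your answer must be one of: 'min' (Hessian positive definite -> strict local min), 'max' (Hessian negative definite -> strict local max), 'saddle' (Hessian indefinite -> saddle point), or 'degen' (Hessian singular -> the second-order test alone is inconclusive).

Compute the Hessian H = grad^2 f:
  H = [[-1, -2], [-2, -4]]
Verify stationarity: grad f(x*) = H x* + g = (0, 0).
Eigenvalues of H: -5, 0.
H has a zero eigenvalue (singular; negative semidefinite but not definite), so H is neither positive definite, negative definite, nor indefinite. The second-order test alone is inconclusive -> degen.
(Indeed, f is constant along the null direction of H through x*, so x* is not a strict local extremum.)

degen


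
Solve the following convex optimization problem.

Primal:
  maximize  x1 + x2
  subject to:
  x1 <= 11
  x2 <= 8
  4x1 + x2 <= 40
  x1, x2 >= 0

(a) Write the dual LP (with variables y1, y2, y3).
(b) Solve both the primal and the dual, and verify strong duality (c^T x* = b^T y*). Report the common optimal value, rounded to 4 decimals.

The standard primal-dual pair for 'max c^T x s.t. A x <= b, x >= 0' is:
  Dual:  min b^T y  s.t.  A^T y >= c,  y >= 0.

So the dual LP is:
  minimize  11y1 + 8y2 + 40y3
  subject to:
    y1 + 4y3 >= 1
    y2 + y3 >= 1
    y1, y2, y3 >= 0

Solving the primal: x* = (8, 8).
  primal value c^T x* = 16.
Solving the dual: y* = (0, 0.75, 0.25).
  dual value b^T y* = 16.
Strong duality: c^T x* = b^T y*. Confirmed.

16


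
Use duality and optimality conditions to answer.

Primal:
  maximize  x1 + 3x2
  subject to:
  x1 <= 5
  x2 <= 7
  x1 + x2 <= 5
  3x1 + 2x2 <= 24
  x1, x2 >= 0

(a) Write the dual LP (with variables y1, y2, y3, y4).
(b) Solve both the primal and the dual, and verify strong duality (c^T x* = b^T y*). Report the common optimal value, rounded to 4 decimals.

The standard primal-dual pair for 'max c^T x s.t. A x <= b, x >= 0' is:
  Dual:  min b^T y  s.t.  A^T y >= c,  y >= 0.

So the dual LP is:
  minimize  5y1 + 7y2 + 5y3 + 24y4
  subject to:
    y1 + y3 + 3y4 >= 1
    y2 + y3 + 2y4 >= 3
    y1, y2, y3, y4 >= 0

Solving the primal: x* = (0, 5).
  primal value c^T x* = 15.
Solving the dual: y* = (0, 0, 3, 0).
  dual value b^T y* = 15.
Strong duality: c^T x* = b^T y*. Confirmed.

15


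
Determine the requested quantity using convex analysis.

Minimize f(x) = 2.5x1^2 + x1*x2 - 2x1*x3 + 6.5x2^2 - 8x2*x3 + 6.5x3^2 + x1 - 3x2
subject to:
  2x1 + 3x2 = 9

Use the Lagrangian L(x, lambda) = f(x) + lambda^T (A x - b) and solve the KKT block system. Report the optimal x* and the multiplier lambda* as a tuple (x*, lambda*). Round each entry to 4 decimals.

Form the Lagrangian:
  L(x, lambda) = (1/2) x^T Q x + c^T x + lambda^T (A x - b)
Stationarity (grad_x L = 0): Q x + c + A^T lambda = 0.
Primal feasibility: A x = b.

This gives the KKT block system:
  [ Q   A^T ] [ x     ]   [-c ]
  [ A    0  ] [ lambda ] = [ b ]

Solving the linear system:
  x*      = (1.6119, 1.9254, 1.4328)
  lambda* = (-4.0597)
  f(x*)   = 16.1866

x* = (1.6119, 1.9254, 1.4328), lambda* = (-4.0597)


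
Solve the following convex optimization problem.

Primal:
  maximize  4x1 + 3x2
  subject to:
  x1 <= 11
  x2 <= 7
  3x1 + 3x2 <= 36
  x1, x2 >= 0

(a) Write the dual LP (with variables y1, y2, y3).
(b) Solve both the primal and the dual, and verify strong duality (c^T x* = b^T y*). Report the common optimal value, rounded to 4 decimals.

The standard primal-dual pair for 'max c^T x s.t. A x <= b, x >= 0' is:
  Dual:  min b^T y  s.t.  A^T y >= c,  y >= 0.

So the dual LP is:
  minimize  11y1 + 7y2 + 36y3
  subject to:
    y1 + 3y3 >= 4
    y2 + 3y3 >= 3
    y1, y2, y3 >= 0

Solving the primal: x* = (11, 1).
  primal value c^T x* = 47.
Solving the dual: y* = (1, 0, 1).
  dual value b^T y* = 47.
Strong duality: c^T x* = b^T y*. Confirmed.

47


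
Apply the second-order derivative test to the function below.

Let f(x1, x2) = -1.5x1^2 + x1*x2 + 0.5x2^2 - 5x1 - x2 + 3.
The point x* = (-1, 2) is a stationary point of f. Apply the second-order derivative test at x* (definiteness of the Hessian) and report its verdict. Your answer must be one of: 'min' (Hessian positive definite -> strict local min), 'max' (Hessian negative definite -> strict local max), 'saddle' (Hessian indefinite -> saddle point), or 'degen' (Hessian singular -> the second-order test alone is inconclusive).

Compute the Hessian H = grad^2 f:
  H = [[-3, 1], [1, 1]]
Verify stationarity: grad f(x*) = H x* + g = (0, 0).
Eigenvalues of H: -3.2361, 1.2361.
Eigenvalues have mixed signs, so H is indefinite -> x* is a saddle point.

saddle


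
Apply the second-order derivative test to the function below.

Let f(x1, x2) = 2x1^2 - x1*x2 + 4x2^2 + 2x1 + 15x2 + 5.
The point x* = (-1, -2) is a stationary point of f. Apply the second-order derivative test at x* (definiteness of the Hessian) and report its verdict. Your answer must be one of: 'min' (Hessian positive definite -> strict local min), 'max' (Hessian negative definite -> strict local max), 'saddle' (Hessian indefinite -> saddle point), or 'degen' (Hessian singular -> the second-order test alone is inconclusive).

Compute the Hessian H = grad^2 f:
  H = [[4, -1], [-1, 8]]
Verify stationarity: grad f(x*) = H x* + g = (0, 0).
Eigenvalues of H: 3.7639, 8.2361.
Both eigenvalues > 0, so H is positive definite -> x* is a strict local min.

min


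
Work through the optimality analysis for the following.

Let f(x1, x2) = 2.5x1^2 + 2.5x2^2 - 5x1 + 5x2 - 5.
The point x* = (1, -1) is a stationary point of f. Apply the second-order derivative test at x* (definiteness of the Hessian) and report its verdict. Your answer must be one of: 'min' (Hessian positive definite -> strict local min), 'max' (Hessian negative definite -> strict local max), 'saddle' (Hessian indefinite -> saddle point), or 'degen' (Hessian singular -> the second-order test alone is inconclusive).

Compute the Hessian H = grad^2 f:
  H = [[5, 0], [0, 5]]
Verify stationarity: grad f(x*) = H x* + g = (0, 0).
Eigenvalues of H: 5, 5.
Both eigenvalues > 0, so H is positive definite -> x* is a strict local min.

min


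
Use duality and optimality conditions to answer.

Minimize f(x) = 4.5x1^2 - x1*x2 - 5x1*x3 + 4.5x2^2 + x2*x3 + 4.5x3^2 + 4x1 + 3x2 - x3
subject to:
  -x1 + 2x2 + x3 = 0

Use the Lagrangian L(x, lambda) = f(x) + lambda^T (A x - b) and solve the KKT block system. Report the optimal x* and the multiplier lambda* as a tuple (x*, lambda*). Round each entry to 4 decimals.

Form the Lagrangian:
  L(x, lambda) = (1/2) x^T Q x + c^T x + lambda^T (A x - b)
Stationarity (grad_x L = 0): Q x + c + A^T lambda = 0.
Primal feasibility: A x = b.

This gives the KKT block system:
  [ Q   A^T ] [ x     ]   [-c ]
  [ A    0  ] [ lambda ] = [ b ]

Solving the linear system:
  x*      = (-0.6174, -0.2424, -0.1326)
  lambda* = (-0.6515)
  f(x*)   = -1.5322

x* = (-0.6174, -0.2424, -0.1326), lambda* = (-0.6515)


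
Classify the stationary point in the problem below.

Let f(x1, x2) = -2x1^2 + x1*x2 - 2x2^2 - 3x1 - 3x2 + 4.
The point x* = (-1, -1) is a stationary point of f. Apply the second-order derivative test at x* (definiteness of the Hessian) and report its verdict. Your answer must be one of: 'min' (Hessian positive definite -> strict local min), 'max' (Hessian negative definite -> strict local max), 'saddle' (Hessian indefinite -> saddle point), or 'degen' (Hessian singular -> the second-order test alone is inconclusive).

Compute the Hessian H = grad^2 f:
  H = [[-4, 1], [1, -4]]
Verify stationarity: grad f(x*) = H x* + g = (0, 0).
Eigenvalues of H: -5, -3.
Both eigenvalues < 0, so H is negative definite -> x* is a strict local max.

max


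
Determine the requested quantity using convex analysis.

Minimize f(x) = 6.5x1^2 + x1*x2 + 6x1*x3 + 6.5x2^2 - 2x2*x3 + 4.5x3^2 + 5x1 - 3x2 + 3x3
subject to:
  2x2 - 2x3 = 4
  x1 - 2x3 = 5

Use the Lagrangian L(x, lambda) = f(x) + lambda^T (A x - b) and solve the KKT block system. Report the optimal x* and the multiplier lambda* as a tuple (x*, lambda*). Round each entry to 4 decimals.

Form the Lagrangian:
  L(x, lambda) = (1/2) x^T Q x + c^T x + lambda^T (A x - b)
Stationarity (grad_x L = 0): Q x + c + A^T lambda = 0.
Primal feasibility: A x = b.

This gives the KKT block system:
  [ Q   A^T ] [ x     ]   [-c ]
  [ A    0  ] [ lambda ] = [ b ]

Solving the linear system:
  x*      = (0.898, -0.051, -2.051)
  lambda* = (-0.6684, -4.3163)
  f(x*)   = 11.3724

x* = (0.898, -0.051, -2.051), lambda* = (-0.6684, -4.3163)


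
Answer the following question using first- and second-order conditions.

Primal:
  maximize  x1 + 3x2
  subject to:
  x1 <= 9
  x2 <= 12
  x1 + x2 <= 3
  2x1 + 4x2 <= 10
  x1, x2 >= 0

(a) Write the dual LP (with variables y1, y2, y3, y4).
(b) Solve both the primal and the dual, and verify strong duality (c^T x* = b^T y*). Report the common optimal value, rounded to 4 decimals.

The standard primal-dual pair for 'max c^T x s.t. A x <= b, x >= 0' is:
  Dual:  min b^T y  s.t.  A^T y >= c,  y >= 0.

So the dual LP is:
  minimize  9y1 + 12y2 + 3y3 + 10y4
  subject to:
    y1 + y3 + 2y4 >= 1
    y2 + y3 + 4y4 >= 3
    y1, y2, y3, y4 >= 0

Solving the primal: x* = (0, 2.5).
  primal value c^T x* = 7.5.
Solving the dual: y* = (0, 0, 0, 0.75).
  dual value b^T y* = 7.5.
Strong duality: c^T x* = b^T y*. Confirmed.

7.5


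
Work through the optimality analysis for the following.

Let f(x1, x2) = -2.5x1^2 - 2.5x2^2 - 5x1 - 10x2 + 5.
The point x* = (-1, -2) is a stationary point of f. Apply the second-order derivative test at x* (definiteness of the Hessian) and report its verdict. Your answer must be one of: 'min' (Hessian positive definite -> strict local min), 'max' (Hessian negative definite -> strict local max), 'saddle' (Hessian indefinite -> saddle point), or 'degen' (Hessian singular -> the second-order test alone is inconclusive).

Compute the Hessian H = grad^2 f:
  H = [[-5, 0], [0, -5]]
Verify stationarity: grad f(x*) = H x* + g = (0, 0).
Eigenvalues of H: -5, -5.
Both eigenvalues < 0, so H is negative definite -> x* is a strict local max.

max


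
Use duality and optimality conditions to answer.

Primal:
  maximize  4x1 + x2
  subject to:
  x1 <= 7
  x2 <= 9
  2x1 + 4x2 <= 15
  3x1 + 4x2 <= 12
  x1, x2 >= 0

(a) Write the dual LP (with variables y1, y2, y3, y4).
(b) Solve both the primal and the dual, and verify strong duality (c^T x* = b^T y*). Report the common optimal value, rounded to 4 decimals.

The standard primal-dual pair for 'max c^T x s.t. A x <= b, x >= 0' is:
  Dual:  min b^T y  s.t.  A^T y >= c,  y >= 0.

So the dual LP is:
  minimize  7y1 + 9y2 + 15y3 + 12y4
  subject to:
    y1 + 2y3 + 3y4 >= 4
    y2 + 4y3 + 4y4 >= 1
    y1, y2, y3, y4 >= 0

Solving the primal: x* = (4, 0).
  primal value c^T x* = 16.
Solving the dual: y* = (0, 0, 0, 1.3333).
  dual value b^T y* = 16.
Strong duality: c^T x* = b^T y*. Confirmed.

16


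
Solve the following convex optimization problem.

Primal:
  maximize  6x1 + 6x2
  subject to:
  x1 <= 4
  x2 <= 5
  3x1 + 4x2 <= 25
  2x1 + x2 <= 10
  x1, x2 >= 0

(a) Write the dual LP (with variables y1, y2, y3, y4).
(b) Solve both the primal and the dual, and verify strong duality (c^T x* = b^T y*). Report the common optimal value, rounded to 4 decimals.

The standard primal-dual pair for 'max c^T x s.t. A x <= b, x >= 0' is:
  Dual:  min b^T y  s.t.  A^T y >= c,  y >= 0.

So the dual LP is:
  minimize  4y1 + 5y2 + 25y3 + 10y4
  subject to:
    y1 + 3y3 + 2y4 >= 6
    y2 + 4y3 + y4 >= 6
    y1, y2, y3, y4 >= 0

Solving the primal: x* = (3, 4).
  primal value c^T x* = 42.
Solving the dual: y* = (0, 0, 1.2, 1.2).
  dual value b^T y* = 42.
Strong duality: c^T x* = b^T y*. Confirmed.

42


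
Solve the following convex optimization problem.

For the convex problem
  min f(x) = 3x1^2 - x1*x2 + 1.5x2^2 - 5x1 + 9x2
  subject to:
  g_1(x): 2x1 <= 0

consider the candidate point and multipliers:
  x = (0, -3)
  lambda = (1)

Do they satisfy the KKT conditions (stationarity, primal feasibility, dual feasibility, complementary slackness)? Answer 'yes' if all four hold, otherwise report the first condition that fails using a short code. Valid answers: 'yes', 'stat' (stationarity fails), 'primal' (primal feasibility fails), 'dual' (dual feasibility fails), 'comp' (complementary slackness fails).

Gradient of f: grad f(x) = Q x + c = (-2, 0)
Constraint values g_i(x) = a_i^T x - b_i:
  g_1((0, -3)) = 0
Stationarity residual: grad f(x) + sum_i lambda_i a_i = (0, 0)
  -> stationarity OK
Primal feasibility (all g_i <= 0): OK
Dual feasibility (all lambda_i >= 0): OK
Complementary slackness (lambda_i * g_i(x) = 0 for all i): OK

Verdict: yes, KKT holds.

yes


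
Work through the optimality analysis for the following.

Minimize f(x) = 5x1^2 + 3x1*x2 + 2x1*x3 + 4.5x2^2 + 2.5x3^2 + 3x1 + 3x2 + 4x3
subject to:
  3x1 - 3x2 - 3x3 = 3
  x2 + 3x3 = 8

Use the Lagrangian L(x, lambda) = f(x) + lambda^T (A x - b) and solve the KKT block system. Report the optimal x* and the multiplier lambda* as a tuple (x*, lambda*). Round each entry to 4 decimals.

Form the Lagrangian:
  L(x, lambda) = (1/2) x^T Q x + c^T x + lambda^T (A x - b)
Stationarity (grad_x L = 0): Q x + c + A^T lambda = 0.
Primal feasibility: A x = b.

This gives the KKT block system:
  [ Q   A^T ] [ x     ]   [-c ]
  [ A    0  ] [ lambda ] = [ b ]

Solving the linear system:
  x*      = (2.2727, -2.0909, 3.3636)
  lambda* = (-8.7273, -17.1818)
  f(x*)   = 88.8182

x* = (2.2727, -2.0909, 3.3636), lambda* = (-8.7273, -17.1818)


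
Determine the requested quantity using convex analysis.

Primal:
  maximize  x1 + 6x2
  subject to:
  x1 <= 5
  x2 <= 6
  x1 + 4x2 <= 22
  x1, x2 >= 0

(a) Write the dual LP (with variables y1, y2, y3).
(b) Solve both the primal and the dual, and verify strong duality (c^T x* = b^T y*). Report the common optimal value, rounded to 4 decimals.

The standard primal-dual pair for 'max c^T x s.t. A x <= b, x >= 0' is:
  Dual:  min b^T y  s.t.  A^T y >= c,  y >= 0.

So the dual LP is:
  minimize  5y1 + 6y2 + 22y3
  subject to:
    y1 + y3 >= 1
    y2 + 4y3 >= 6
    y1, y2, y3 >= 0

Solving the primal: x* = (0, 5.5).
  primal value c^T x* = 33.
Solving the dual: y* = (0, 0, 1.5).
  dual value b^T y* = 33.
Strong duality: c^T x* = b^T y*. Confirmed.

33


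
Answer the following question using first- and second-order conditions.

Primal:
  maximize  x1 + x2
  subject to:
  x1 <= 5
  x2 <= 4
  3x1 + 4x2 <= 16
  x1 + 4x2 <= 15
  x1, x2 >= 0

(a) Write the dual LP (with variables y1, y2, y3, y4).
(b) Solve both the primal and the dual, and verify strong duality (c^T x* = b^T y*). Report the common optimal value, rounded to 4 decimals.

The standard primal-dual pair for 'max c^T x s.t. A x <= b, x >= 0' is:
  Dual:  min b^T y  s.t.  A^T y >= c,  y >= 0.

So the dual LP is:
  minimize  5y1 + 4y2 + 16y3 + 15y4
  subject to:
    y1 + 3y3 + y4 >= 1
    y2 + 4y3 + 4y4 >= 1
    y1, y2, y3, y4 >= 0

Solving the primal: x* = (5, 0.25).
  primal value c^T x* = 5.25.
Solving the dual: y* = (0.25, 0, 0.25, 0).
  dual value b^T y* = 5.25.
Strong duality: c^T x* = b^T y*. Confirmed.

5.25


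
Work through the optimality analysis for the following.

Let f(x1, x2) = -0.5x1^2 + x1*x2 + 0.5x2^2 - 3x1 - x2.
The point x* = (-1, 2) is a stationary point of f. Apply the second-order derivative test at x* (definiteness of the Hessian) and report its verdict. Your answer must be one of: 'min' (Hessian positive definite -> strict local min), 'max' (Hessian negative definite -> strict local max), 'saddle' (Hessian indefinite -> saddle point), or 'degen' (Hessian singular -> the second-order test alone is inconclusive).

Compute the Hessian H = grad^2 f:
  H = [[-1, 1], [1, 1]]
Verify stationarity: grad f(x*) = H x* + g = (0, 0).
Eigenvalues of H: -1.4142, 1.4142.
Eigenvalues have mixed signs, so H is indefinite -> x* is a saddle point.

saddle


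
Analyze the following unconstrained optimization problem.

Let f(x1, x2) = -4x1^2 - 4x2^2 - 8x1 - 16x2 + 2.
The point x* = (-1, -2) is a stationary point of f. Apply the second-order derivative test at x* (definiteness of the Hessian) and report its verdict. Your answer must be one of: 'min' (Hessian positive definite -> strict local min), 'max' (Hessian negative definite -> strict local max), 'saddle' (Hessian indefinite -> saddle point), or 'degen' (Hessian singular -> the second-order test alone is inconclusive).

Compute the Hessian H = grad^2 f:
  H = [[-8, 0], [0, -8]]
Verify stationarity: grad f(x*) = H x* + g = (0, 0).
Eigenvalues of H: -8, -8.
Both eigenvalues < 0, so H is negative definite -> x* is a strict local max.

max


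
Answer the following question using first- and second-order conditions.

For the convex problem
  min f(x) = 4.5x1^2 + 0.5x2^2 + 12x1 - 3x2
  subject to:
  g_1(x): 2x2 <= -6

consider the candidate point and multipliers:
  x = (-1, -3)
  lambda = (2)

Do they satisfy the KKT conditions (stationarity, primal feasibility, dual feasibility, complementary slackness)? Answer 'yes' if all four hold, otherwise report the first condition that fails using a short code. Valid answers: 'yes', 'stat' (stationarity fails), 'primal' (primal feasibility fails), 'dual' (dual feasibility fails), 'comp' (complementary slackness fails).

Gradient of f: grad f(x) = Q x + c = (3, -6)
Constraint values g_i(x) = a_i^T x - b_i:
  g_1((-1, -3)) = 0
Stationarity residual: grad f(x) + sum_i lambda_i a_i = (3, -2)
  -> stationarity FAILS
Primal feasibility (all g_i <= 0): OK
Dual feasibility (all lambda_i >= 0): OK
Complementary slackness (lambda_i * g_i(x) = 0 for all i): OK

Verdict: the first failing condition is stationarity -> stat.

stat


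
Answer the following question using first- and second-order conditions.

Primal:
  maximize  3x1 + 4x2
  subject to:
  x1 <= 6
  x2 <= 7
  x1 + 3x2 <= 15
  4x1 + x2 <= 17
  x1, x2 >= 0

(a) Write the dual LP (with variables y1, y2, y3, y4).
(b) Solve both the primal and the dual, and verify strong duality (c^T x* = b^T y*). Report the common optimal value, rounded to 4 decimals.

The standard primal-dual pair for 'max c^T x s.t. A x <= b, x >= 0' is:
  Dual:  min b^T y  s.t.  A^T y >= c,  y >= 0.

So the dual LP is:
  minimize  6y1 + 7y2 + 15y3 + 17y4
  subject to:
    y1 + y3 + 4y4 >= 3
    y2 + 3y3 + y4 >= 4
    y1, y2, y3, y4 >= 0

Solving the primal: x* = (3.2727, 3.9091).
  primal value c^T x* = 25.4545.
Solving the dual: y* = (0, 0, 1.1818, 0.4545).
  dual value b^T y* = 25.4545.
Strong duality: c^T x* = b^T y*. Confirmed.

25.4545


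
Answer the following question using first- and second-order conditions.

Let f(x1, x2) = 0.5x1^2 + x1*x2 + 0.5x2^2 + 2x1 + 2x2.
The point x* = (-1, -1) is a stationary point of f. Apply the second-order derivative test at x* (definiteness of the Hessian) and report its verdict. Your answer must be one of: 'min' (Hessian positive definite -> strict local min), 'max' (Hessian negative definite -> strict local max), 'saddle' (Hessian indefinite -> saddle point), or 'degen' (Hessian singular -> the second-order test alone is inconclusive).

Compute the Hessian H = grad^2 f:
  H = [[1, 1], [1, 1]]
Verify stationarity: grad f(x*) = H x* + g = (0, 0).
Eigenvalues of H: 0, 2.
H has a zero eigenvalue (singular; positive semidefinite but not definite), so H is neither positive definite, negative definite, nor indefinite. The second-order test alone is inconclusive -> degen.
(Indeed, f is constant along the null direction of H through x*, so x* is not a strict local extremum.)

degen


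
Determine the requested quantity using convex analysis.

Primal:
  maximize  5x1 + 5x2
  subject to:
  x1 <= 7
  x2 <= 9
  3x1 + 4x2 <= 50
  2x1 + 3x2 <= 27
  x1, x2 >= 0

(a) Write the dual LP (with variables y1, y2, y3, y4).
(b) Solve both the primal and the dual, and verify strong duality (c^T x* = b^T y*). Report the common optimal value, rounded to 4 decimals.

The standard primal-dual pair for 'max c^T x s.t. A x <= b, x >= 0' is:
  Dual:  min b^T y  s.t.  A^T y >= c,  y >= 0.

So the dual LP is:
  minimize  7y1 + 9y2 + 50y3 + 27y4
  subject to:
    y1 + 3y3 + 2y4 >= 5
    y2 + 4y3 + 3y4 >= 5
    y1, y2, y3, y4 >= 0

Solving the primal: x* = (7, 4.3333).
  primal value c^T x* = 56.6667.
Solving the dual: y* = (1.6667, 0, 0, 1.6667).
  dual value b^T y* = 56.6667.
Strong duality: c^T x* = b^T y*. Confirmed.

56.6667


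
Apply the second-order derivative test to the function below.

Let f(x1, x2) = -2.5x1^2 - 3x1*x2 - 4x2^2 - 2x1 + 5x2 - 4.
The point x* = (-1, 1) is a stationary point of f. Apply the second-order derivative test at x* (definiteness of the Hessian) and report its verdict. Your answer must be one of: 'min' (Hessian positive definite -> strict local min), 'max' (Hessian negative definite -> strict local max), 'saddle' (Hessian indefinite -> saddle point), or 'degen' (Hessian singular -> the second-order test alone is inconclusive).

Compute the Hessian H = grad^2 f:
  H = [[-5, -3], [-3, -8]]
Verify stationarity: grad f(x*) = H x* + g = (0, 0).
Eigenvalues of H: -9.8541, -3.1459.
Both eigenvalues < 0, so H is negative definite -> x* is a strict local max.

max


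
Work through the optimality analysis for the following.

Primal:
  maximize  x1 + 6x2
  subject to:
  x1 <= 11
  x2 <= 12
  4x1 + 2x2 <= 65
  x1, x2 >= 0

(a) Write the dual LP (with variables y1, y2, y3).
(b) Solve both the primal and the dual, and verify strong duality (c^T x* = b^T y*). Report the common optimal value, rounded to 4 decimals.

The standard primal-dual pair for 'max c^T x s.t. A x <= b, x >= 0' is:
  Dual:  min b^T y  s.t.  A^T y >= c,  y >= 0.

So the dual LP is:
  minimize  11y1 + 12y2 + 65y3
  subject to:
    y1 + 4y3 >= 1
    y2 + 2y3 >= 6
    y1, y2, y3 >= 0

Solving the primal: x* = (10.25, 12).
  primal value c^T x* = 82.25.
Solving the dual: y* = (0, 5.5, 0.25).
  dual value b^T y* = 82.25.
Strong duality: c^T x* = b^T y*. Confirmed.

82.25


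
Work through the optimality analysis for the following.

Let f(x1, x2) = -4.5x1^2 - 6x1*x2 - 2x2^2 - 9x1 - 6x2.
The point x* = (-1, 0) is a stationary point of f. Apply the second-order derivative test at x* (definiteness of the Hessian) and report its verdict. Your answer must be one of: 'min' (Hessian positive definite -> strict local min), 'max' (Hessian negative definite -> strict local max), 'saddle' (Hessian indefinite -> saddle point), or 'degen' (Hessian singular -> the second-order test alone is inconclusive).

Compute the Hessian H = grad^2 f:
  H = [[-9, -6], [-6, -4]]
Verify stationarity: grad f(x*) = H x* + g = (0, 0).
Eigenvalues of H: -13, 0.
H has a zero eigenvalue (singular; negative semidefinite but not definite), so H is neither positive definite, negative definite, nor indefinite. The second-order test alone is inconclusive -> degen.
(Indeed, f is constant along the null direction of H through x*, so x* is not a strict local extremum.)

degen


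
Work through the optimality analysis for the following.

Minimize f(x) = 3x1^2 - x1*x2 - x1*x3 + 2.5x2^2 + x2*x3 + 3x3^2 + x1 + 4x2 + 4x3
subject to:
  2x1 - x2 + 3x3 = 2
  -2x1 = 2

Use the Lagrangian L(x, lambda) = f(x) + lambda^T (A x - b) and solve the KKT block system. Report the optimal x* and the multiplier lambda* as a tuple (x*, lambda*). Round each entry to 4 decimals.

Form the Lagrangian:
  L(x, lambda) = (1/2) x^T Q x + c^T x + lambda^T (A x - b)
Stationarity (grad_x L = 0): Q x + c + A^T lambda = 0.
Primal feasibility: A x = b.

This gives the KKT block system:
  [ Q   A^T ] [ x     ]   [-c ]
  [ A    0  ] [ lambda ] = [ b ]

Solving the linear system:
  x*      = (-1, -1.6842, 0.7719)
  lambda* = (-2.6491, -4.693)
  f(x*)   = 5.0175

x* = (-1, -1.6842, 0.7719), lambda* = (-2.6491, -4.693)


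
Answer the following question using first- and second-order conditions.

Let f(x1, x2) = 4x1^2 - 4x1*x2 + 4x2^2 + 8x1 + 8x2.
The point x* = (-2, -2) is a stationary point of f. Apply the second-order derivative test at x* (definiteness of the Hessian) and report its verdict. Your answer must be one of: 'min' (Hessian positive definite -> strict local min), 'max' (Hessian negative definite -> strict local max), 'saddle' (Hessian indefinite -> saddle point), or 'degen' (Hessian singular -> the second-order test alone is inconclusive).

Compute the Hessian H = grad^2 f:
  H = [[8, -4], [-4, 8]]
Verify stationarity: grad f(x*) = H x* + g = (0, 0).
Eigenvalues of H: 4, 12.
Both eigenvalues > 0, so H is positive definite -> x* is a strict local min.

min
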